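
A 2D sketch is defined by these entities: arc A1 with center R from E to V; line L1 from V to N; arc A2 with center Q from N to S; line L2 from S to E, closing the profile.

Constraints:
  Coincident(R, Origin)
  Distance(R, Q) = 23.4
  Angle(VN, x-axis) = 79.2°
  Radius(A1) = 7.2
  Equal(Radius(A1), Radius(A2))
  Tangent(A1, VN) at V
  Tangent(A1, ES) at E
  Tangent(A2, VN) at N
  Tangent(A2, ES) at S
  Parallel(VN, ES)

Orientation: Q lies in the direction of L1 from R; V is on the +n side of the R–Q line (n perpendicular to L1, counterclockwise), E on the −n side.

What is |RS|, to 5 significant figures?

24.483

Tangency of A1 to both parallel lines with radius 7.2 puts V and E at R ± 7.2·n: V = (-7.0725, 1.3491), E = (7.0725, -1.3491). Equal radii place N and S the same way about Q: N = Q + 7.2·n = (-2.6877, 24.335), S = Q − 7.2·n = (11.457, 21.636). Then |RS| = |S − R| = 24.483.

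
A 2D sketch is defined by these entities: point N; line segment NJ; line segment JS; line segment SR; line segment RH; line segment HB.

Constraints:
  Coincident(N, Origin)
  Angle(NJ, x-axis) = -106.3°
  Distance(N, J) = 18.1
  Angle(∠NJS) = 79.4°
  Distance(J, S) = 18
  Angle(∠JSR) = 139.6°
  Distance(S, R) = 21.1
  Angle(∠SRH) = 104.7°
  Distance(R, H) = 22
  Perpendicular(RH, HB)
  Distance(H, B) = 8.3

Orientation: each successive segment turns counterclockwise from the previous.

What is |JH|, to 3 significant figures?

41.5

N is at the origin; NJ runs at -106.3° with length 18.1, so J = (-5.08, -17.4). ∠NJS = 79.4° gives JS at -5.70° from the x-axis; with |JS| = 18.0, S = (12.8, -19.2). ∠JSR = 139.6° gives SR at 34.7° from the x-axis; with |SR| = 21.1, R = (30.2, -7.15). ∠SRH = 104.7° gives RH at 110° from the x-axis; with |RH| = 22.0, H = (22.7, 13.5). Then |JH| = |H − J| = 41.5.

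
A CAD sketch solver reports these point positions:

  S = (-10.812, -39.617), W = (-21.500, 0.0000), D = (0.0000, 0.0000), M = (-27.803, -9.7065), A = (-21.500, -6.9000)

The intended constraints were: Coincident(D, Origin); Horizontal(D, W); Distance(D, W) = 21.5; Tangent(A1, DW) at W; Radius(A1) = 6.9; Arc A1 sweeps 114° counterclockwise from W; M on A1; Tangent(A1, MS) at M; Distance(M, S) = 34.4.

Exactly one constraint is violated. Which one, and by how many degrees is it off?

Tangent(A1, MS) at M — off by 5.60°.

D = (0.00, 0.00) ✓; D.y = 0.00, W.y = 0.00 ✓; |DW| = 21.50 ✓; ∠(AW, WD) = 90.00° ✓; |AW| = 6.900 ✓; bearing(A→M) − bearing(A→W) = 114.0° ✓; |AM| = 6.900 ✓; ∠(AM, MS) = 84.40° ✗; |MS| = 34.40 ✓.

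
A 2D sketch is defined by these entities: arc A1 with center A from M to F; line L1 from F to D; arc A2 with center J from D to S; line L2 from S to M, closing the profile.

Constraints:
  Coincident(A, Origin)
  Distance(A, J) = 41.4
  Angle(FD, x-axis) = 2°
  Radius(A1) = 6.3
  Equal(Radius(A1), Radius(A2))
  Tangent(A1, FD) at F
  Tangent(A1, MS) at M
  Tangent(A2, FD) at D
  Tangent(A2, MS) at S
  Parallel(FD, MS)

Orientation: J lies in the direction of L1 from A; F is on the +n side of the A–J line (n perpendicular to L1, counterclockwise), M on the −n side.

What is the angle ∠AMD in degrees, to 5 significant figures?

73.072°

Tangency of A1 to both parallel lines with radius 6.3 puts F and M at A ± 6.3·n: F = (-0.21987, 6.2962), M = (0.21987, -6.2962). Equal radii place D and S the same way about J: D = J + 6.3·n = (41.155, 7.7410), S = J − 6.3·n = (41.595, -4.8513). Then cos ∠AMD = MA·MD / (|MA||MD|), giving 73.072°.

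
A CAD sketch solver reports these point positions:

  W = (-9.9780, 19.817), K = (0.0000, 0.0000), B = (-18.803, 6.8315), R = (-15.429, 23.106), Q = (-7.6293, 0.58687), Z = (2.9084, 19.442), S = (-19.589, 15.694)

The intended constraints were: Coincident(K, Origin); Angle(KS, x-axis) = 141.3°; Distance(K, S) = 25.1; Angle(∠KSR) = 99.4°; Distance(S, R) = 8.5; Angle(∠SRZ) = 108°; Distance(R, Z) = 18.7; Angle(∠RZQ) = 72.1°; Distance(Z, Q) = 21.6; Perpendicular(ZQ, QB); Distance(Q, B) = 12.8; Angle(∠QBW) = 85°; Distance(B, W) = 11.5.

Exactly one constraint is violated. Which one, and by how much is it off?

Distance(B, W) = 11.5 — off by 4.20.

K = (0.00, 0.00) ✓; KS at 141.3° ✓; |KS| = 25.10 ✓; ∠KSR = 99.40° ✓; |SR| = 8.500 ✓; ∠SRZ = 108.0° ✓; |RZ| = 18.70 ✓; ∠RZQ = 72.10° ✓; |ZQ| = 21.60 ✓; ∠(ZQ, QB) = 90.00° ✓; |QB| = 12.80 ✓; ∠QBW = 85.00° ✓; |BW| = 15.70 ✗.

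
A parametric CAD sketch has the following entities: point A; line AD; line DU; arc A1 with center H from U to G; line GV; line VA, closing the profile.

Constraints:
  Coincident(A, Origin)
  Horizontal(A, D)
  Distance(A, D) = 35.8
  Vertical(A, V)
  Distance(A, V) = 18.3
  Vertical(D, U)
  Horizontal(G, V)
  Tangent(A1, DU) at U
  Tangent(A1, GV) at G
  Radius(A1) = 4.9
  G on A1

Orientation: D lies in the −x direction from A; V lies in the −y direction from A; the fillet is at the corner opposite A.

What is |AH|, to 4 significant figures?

33.68

A is at the origin; A and D share the same y with |AD| = 35.8 and D on the −x side, so D = (-35.80, 0.000). AV is vertical with |AV| = 18.3 and V on the −y side, so V = (0.000, -18.30). The virtual corner opposite A is at (-35.80, -18.30). Tangency of A1 to DU means the radius HU is perpendicular to DU and the tangent condition forces HG to be normal to GV, with radius 4.9, so the center H sits 4.9 in from both sides at H = (-30.90, -13.40). Then |AH| = |H − A| = 33.68.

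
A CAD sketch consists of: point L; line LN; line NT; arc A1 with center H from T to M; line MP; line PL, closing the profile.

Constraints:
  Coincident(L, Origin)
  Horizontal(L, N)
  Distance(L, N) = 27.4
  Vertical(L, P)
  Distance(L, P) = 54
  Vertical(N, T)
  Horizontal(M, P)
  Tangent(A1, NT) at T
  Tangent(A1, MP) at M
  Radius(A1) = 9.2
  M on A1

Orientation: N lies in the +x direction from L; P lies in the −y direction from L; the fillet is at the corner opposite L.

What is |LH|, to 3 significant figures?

48.4

L and P share the same x with |LP| = 54.0 and P on the −y side, so P = (0.00, -54.0). The virtual corner opposite L is at (27.4, -54.0). Since A1 is tangent to NT there, HT ⟂ NT and since A1 is tangent to MP there, HM ⟂ MP, with radius 9.2, so the center H sits 9.2 in from both sides at H = (18.2, -44.8). Then |LH| = |H − L| = 48.4.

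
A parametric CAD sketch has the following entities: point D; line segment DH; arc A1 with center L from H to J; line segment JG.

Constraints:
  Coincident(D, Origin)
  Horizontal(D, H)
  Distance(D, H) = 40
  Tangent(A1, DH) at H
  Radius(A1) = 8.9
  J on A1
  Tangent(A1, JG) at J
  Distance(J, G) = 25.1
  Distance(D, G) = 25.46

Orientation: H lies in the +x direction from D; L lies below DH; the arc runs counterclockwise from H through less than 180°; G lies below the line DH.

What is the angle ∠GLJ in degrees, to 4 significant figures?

70.48°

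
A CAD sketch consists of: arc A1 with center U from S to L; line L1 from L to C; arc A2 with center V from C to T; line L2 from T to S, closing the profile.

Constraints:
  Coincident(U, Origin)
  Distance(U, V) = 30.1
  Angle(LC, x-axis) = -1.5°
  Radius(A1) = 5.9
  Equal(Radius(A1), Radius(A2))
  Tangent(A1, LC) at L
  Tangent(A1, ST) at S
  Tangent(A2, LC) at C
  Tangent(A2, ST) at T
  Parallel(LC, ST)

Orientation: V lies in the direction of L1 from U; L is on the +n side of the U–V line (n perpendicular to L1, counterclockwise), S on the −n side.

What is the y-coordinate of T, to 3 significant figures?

-6.69

The slot axis is L1's direction at -1.5°, so u = (cos -1.5°, sin -1.5°) = (1.00, -0.0262) and n = (−sin -1.5°, cos -1.5°) = (0.0262, 1.00). U is at the origin and V lies 30.1 along u from U, so V = 30.1·u = (30.1, -0.788). Tangency of A1 to both parallel lines with radius 5.9 puts L and S at U ± 5.9·n: L = (0.154, 5.90), S = (-0.154, -5.90). Equal radii place C and T the same way about V: C = V + 5.9·n = (30.2, 5.11), T = V − 5.9·n = (29.9, -6.69). So T.y = -6.69.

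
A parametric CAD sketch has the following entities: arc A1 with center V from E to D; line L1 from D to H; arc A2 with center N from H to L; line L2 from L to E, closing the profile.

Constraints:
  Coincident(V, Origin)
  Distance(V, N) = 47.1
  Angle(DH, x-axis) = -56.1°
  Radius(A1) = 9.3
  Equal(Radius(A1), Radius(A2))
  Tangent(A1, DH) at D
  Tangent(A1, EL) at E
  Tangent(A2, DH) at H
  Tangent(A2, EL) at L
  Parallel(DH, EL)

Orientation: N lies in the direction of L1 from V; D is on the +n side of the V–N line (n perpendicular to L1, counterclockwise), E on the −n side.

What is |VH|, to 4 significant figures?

48.01

The slot axis is L1's direction at -56.1°, so u = (cos -56.1°, sin -56.1°) = (0.5577, -0.8300) and n = (−sin -56.1°, cos -56.1°) = (0.8300, 0.5577). V is at the origin and N lies 47.1 along u from V, so N = 47.1·u = (26.27, -39.09). Tangency of A1 to both parallel lines with radius 9.3 puts D and E at V ± 9.3·n: D = (7.719, 5.187), E = (-7.719, -5.187). Equal radii place H and L the same way about N: H = N + 9.3·n = (33.99, -33.91), L = N − 9.3·n = (18.55, -44.28). Then |VH| = |H − V| = 48.01.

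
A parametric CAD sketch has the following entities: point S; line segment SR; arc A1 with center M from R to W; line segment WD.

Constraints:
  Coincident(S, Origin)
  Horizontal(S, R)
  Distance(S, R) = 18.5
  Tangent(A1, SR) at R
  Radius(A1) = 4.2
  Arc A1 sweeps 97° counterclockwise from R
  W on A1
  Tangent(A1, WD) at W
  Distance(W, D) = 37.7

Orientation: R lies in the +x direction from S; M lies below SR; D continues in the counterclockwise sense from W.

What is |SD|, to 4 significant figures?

46.19

S is at the origin; SR is horizontal with |SR| = 18.5 and R on the +x side, so R = (18.50, 0.000). The tangent condition forces MR to be normal to SR, so M = R + (0, -4.2) = (18.50, -4.200). On A1, R sits at bearing 90° from M; a 97° counterclockwise sweep puts W at bearing 187°, so W = M + 4.2·(cos 187°, sin 187°) = (14.33, -4.712). The tangent condition forces MW to be normal to WD, so WD runs along (−sin 187°, cos 187°); with |WD| = 37.7, D = (18.93, -42.13). Then |SD| = |D − S| = 46.19.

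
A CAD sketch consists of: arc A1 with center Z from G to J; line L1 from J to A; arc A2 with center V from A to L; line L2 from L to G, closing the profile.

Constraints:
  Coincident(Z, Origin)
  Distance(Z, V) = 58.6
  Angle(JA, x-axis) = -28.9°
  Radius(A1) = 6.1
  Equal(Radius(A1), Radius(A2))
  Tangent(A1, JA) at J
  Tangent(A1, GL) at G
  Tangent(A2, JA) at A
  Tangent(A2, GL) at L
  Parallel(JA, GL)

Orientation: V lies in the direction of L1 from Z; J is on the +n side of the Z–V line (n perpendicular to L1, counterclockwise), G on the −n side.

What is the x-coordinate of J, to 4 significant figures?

2.948

Z is at the origin and V lies 58.6 along u from Z, so V = 58.6·u = (51.30, -28.32). Tangency of A1 to both parallel lines with radius 6.1 puts J and G at Z ± 6.1·n: J = (2.948, 5.340), G = (-2.948, -5.340). So J.x = 2.948.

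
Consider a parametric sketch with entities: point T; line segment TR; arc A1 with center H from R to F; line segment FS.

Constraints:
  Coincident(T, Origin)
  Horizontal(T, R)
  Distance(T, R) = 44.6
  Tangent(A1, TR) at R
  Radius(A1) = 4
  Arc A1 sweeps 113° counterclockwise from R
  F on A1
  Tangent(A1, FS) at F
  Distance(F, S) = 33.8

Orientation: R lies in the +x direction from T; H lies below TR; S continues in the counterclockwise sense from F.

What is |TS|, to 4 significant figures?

65.38

T is at the origin; T and R share the same y with |TR| = 44.6 and R on the +x side, so R = (44.60, 0.000). The tangent condition forces HR to be normal to TR, so H = R + (0, -4) = (44.60, -4.000). On A1, R sits at bearing 90° from H; a 113° counterclockwise sweep puts F at bearing 203°, so F = H + 4.0·(cos 203°, sin 203°) = (40.92, -5.563). A1 meets FS tangentially, so HF is at right angles to FS, so FS runs along (−sin 203°, cos 203°); with |FS| = 33.8, S = (54.12, -36.68). Then |TS| = |S − T| = 65.38.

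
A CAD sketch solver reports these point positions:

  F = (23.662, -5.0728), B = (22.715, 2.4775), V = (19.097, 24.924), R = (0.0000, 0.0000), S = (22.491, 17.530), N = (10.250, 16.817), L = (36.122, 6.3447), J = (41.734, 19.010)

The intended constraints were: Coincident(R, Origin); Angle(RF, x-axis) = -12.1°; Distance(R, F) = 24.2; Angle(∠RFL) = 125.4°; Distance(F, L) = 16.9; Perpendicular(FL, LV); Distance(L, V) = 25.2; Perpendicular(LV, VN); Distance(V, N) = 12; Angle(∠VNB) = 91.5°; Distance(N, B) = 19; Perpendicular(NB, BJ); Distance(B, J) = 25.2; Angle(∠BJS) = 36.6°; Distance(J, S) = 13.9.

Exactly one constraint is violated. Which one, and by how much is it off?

Distance(J, S) = 13.9 — off by 5.40.

R = (0.00, 0.00) ✓; RF at -12.10° ✓; |RF| = 24.20 ✓; ∠RFL = 125.4° ✓; |FL| = 16.90 ✓; ∠(FL, LV) = 90.00° ✓; |LV| = 25.20 ✓; ∠(LV, VN) = 90.00° ✓; |VN| = 12.00 ✓; ∠VNB = 91.50° ✓; |NB| = 19.00 ✓; ∠(NB, BJ) = 90.00° ✓; |BJ| = 25.20 ✓; ∠BJS = 36.60° ✓; |JS| = 19.30 ✗.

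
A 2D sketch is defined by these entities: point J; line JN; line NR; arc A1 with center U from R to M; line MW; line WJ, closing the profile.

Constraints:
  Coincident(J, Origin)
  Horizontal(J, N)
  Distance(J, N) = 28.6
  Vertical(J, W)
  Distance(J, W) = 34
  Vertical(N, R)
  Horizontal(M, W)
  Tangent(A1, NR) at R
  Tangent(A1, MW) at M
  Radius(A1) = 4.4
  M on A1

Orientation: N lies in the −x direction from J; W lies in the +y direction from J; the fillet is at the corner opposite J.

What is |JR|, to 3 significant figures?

41.2

J is at the origin; J and N share the same y with |JN| = 28.6 and N on the −x side, so N = (-28.6, 0.00). J and W share the same x with |JW| = 34.0 and W on the +y side, so W = (0.00, 34.0). The virtual corner opposite J is at (-28.6, 34.0). A1 meets NR tangentially, so UR is at right angles to NR and tangency of A1 to MW means the radius UM is perpendicular to MW, with radius 4.4, so the center U sits 4.4 in from both sides at U = (-24.2, 29.6). That places the tangent points at R = (-28.6, 29.6) on NR and M = (-24.2, 34.0) on MW. Then |JR| = |R − J| = 41.2.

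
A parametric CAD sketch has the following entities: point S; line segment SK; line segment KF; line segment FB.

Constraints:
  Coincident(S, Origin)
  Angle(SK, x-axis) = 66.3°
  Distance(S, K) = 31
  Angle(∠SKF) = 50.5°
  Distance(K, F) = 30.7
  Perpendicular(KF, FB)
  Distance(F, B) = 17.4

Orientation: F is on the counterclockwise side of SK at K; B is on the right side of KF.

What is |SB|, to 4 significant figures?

42.75

∠SKF = 50.5°, so KF runs at 66.3° + (180° − 50.5°) = 195.8° from the x-axis; with |KF| = 30.7, F = K + 30.7·(cos 195.8°, sin 195.8°) = (-17.08, 20.03). The perpendicularity gives FB at right angles to KF; with |FB| = 17.4 on the right of KF, B = F + 17.4·(-0.2723, 0.9622) = (-21.82, 36.77). Then |SB| = |B − S| = 42.75.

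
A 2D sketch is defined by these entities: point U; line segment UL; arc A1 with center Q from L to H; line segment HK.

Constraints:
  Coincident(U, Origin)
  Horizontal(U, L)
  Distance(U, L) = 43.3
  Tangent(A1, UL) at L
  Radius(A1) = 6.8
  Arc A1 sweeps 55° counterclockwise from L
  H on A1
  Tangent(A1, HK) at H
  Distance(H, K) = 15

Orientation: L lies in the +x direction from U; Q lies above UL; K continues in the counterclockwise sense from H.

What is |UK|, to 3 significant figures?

59.4

U is at the origin; U and L share the same y with |UL| = 43.3 and L on the +x side, so L = (43.3, 0.00). A1 meets UL tangentially, so QL is at right angles to UL, so Q = L + (0, 6.8) = (43.3, 6.80). On A1, L sits at bearing -90° from Q; a 55° counterclockwise sweep puts H at bearing -35°, so H = Q + 6.8·(cos -35°, sin -35°) = (48.9, 2.90). The tangent condition forces QH to be normal to HK, so HK runs along (−sin -35°, cos -35°); with |HK| = 15.0, K = (57.5, 15.2). Then |UK| = |K − U| = 59.4.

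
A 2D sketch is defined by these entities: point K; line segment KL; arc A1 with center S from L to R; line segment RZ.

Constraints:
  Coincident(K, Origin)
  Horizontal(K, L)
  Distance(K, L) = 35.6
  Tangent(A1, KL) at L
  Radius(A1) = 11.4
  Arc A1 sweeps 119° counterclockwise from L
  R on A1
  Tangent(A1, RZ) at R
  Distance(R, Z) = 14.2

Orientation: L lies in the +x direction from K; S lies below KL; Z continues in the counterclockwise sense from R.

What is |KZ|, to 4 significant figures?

43.80

On A1, L sits at bearing 90° from S; a 119° counterclockwise sweep puts R at bearing 209°, so R = S + 11.4·(cos 209°, sin 209°) = (25.63, -16.93). A1 meets RZ tangentially, so SR is at right angles to RZ, so RZ runs along (−sin 209°, cos 209°); with |RZ| = 14.2, Z = (32.51, -29.35). Then |KZ| = |Z − K| = 43.80.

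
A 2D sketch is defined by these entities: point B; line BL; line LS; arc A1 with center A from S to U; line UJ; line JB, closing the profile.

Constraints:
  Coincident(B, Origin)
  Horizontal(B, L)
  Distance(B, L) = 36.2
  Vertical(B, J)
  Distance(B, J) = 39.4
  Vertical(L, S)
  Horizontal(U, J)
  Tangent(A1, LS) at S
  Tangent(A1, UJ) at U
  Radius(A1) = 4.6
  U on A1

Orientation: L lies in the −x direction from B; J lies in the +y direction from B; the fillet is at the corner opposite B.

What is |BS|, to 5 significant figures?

50.214

B is at the origin; BL is horizontal with |BL| = 36.2 and L on the −x side, so L = (-36.200, 0.0000). BJ is vertical with |BJ| = 39.4 and J on the +y side, so J = (0.0000, 39.400). The virtual corner opposite B is at (-36.200, 39.400). Tangency of A1 to LS means the radius AS is perpendicular to LS and tangency of A1 to UJ means the radius AU is perpendicular to UJ, with radius 4.6, so the center A sits 4.6 in from both sides at A = (-31.600, 34.800). That places the tangent points at S = (-36.200, 34.800) on LS and U = (-31.600, 39.400) on UJ. Then |BS| = |S − B| = 50.214.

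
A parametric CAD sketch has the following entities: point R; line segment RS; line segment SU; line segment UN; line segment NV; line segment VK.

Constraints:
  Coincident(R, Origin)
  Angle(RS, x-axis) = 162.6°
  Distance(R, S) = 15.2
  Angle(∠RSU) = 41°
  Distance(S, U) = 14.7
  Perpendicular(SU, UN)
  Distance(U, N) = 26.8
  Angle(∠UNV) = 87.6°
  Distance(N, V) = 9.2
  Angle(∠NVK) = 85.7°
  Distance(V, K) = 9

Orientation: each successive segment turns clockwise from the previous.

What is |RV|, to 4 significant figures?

17.49

SU ⟂ UN, so UN runs at -66.40°; with |UN| = 26.8, N = (9.695, -14.13). ∠UNV = 87.6° gives NV at -158.8° from the x-axis; with |NV| = 9.2, V = (1.118, -17.45). Then |RV| = |V − R| = 17.49.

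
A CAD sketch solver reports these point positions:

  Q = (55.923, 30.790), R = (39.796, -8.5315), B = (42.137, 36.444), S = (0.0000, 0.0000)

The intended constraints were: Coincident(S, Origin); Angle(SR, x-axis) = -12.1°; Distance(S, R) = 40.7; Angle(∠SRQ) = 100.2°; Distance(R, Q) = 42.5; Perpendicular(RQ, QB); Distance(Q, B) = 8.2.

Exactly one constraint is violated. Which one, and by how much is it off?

Distance(Q, B) = 8.2 — off by 6.70.

S = (0.00, 0.00) ✓; SR at -12.10° ✓; |SR| = 40.70 ✓; ∠SRQ = 100.2° ✓; |RQ| = 42.50 ✓; ∠(RQ, QB) = 90.00° ✓; |QB| = 14.90 ✗.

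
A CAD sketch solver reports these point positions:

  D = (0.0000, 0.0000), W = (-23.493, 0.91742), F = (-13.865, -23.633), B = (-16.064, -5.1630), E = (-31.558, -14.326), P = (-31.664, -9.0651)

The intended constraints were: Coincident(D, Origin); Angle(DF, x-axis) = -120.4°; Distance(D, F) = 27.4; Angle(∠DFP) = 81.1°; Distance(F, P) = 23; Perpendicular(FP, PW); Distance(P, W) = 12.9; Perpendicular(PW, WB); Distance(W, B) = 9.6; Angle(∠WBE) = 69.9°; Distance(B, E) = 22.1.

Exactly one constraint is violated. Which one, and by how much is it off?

Distance(B, E) = 22.1 — off by 4.10.

D = (0.00, 0.00) ✓; DF at -120.4° ✓; |DF| = 27.40 ✓; ∠DFP = 81.10° ✓; |FP| = 23.00 ✓; ∠(FP, PW) = 90.00° ✓; |PW| = 12.90 ✓; ∠(PW, WB) = 90.00° ✓; |WB| = 9.600 ✓; ∠WBE = 69.90° ✓; |BE| = 18.00 ✗.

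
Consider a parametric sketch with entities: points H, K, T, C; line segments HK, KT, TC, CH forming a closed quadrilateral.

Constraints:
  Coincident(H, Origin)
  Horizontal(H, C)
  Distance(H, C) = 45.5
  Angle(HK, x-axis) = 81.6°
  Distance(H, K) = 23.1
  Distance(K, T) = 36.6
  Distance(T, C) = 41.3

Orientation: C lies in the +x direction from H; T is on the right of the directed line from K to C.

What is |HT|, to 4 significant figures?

15.09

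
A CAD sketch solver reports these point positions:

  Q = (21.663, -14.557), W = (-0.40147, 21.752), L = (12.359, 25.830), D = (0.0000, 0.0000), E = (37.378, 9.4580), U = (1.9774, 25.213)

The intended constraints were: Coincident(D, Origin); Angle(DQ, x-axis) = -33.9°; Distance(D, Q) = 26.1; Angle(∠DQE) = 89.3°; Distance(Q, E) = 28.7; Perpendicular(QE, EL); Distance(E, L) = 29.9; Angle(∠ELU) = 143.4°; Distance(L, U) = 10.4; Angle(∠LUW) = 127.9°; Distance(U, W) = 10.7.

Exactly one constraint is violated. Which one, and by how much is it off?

Distance(U, W) = 10.7 — off by 6.50.

D = (0.00, 0.00) ✓; DQ at -33.90° ✓; |DQ| = 26.10 ✓; ∠DQE = 89.30° ✓; |QE| = 28.70 ✓; ∠(QE, EL) = 90.00° ✓; |EL| = 29.90 ✓; ∠ELU = 143.4° ✓; |LU| = 10.40 ✓; ∠LUW = 127.9° ✓; |UW| = 4.200 ✗.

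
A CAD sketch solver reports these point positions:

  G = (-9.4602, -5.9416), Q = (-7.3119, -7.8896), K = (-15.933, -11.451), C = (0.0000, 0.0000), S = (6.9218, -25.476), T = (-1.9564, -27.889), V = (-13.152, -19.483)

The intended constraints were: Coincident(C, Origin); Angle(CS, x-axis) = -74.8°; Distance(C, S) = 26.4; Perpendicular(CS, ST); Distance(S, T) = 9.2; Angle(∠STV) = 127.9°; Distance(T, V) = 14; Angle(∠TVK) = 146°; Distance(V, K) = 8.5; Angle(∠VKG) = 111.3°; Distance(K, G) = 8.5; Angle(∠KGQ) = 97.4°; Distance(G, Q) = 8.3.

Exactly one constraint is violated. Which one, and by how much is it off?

Distance(G, Q) = 8.3 — off by 5.40.

C = (0.00, 0.00) ✓; CS at -74.80° ✓; |CS| = 26.40 ✓; ∠(CS, ST) = 90.00° ✓; |ST| = 9.200 ✓; ∠STV = 127.9° ✓; |TV| = 14.00 ✓; ∠TVK = 146.0° ✓; |VK| = 8.500 ✓; ∠VKG = 111.3° ✓; |KG| = 8.500 ✓; ∠KGQ = 97.40° ✓; |GQ| = 2.900 ✗.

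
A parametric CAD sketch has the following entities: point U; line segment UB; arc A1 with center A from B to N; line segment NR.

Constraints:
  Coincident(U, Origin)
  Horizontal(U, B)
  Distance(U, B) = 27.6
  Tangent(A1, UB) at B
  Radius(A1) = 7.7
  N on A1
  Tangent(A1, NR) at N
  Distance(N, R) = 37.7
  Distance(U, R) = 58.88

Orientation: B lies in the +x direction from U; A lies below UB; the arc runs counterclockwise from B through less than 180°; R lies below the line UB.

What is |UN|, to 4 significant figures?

23.66

U is at the origin; U and B share the same y with |UB| = 27.6 and B on the +x side, so B = (27.60, 0.000). Since A1 is tangent to UB there, AB ⟂ UB, so A = B + (0, -7.7) = (27.60, -7.700). Since AN ⟂ NR (tangency), |AR| = √(7.7² + 37.7²) = 38.48 regardless of where N sits on A1. So R lies on both circle(U, 58.88) and circle(A, 38.48); the below-UB intersection is R = (38.41, -44.63). N is the foot of the tangent from R: N = (20.79, -11.30).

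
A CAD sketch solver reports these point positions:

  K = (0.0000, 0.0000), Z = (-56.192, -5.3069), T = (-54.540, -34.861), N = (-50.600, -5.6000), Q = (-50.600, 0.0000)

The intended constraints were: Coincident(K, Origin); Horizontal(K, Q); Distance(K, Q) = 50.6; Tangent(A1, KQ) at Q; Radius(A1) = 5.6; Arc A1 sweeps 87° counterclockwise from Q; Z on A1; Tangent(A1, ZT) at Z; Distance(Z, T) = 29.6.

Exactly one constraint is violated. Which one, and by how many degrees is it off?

Tangent(A1, ZT) at Z — off by 6.20°.

K = (0.00, 0.00) ✓; K.y = 0.00, Q.y = 0.00 ✓; |KQ| = 50.60 ✓; ∠(NQ, QK) = 90.00° ✓; |NQ| = 5.600 ✓; bearing(N→Z) − bearing(N→Q) = 87.00° ✓; |NZ| = 5.600 ✓; ∠(NZ, ZT) = 83.80° ✗; |ZT| = 29.60 ✓.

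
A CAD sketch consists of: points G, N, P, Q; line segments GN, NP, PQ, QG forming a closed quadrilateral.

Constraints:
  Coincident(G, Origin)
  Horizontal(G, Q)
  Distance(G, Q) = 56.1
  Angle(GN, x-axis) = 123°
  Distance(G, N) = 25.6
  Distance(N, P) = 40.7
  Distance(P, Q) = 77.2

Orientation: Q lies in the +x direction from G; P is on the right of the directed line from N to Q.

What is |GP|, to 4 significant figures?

26.65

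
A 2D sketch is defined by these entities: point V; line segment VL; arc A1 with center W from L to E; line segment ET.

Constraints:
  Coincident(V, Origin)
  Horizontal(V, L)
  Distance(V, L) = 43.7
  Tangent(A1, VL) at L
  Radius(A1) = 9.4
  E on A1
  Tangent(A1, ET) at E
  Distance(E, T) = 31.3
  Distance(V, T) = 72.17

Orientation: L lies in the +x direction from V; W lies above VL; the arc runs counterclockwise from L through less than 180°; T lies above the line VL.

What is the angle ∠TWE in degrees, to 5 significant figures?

73.284°

Checks: ∠(WL, LV) = 90.00° ✓; |WE| = 9.400 ✓; ∠(WE, ET) = 90.00° ✓; |ET| = 31.30 ✓; |VT| = 72.17 ✓.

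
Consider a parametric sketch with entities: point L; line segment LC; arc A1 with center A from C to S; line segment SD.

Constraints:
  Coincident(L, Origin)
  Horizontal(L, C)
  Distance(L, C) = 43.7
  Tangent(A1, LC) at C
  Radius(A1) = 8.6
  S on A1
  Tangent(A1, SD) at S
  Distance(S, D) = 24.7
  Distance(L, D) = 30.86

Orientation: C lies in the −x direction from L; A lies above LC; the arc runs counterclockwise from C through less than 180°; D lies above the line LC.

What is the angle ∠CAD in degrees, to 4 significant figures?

121.5°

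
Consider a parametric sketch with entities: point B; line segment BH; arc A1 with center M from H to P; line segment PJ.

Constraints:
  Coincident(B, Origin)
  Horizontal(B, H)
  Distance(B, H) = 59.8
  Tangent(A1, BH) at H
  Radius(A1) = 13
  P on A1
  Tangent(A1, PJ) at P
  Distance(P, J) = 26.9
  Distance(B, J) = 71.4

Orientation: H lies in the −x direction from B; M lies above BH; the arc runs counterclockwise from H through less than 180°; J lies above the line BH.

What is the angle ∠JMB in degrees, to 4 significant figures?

97.23°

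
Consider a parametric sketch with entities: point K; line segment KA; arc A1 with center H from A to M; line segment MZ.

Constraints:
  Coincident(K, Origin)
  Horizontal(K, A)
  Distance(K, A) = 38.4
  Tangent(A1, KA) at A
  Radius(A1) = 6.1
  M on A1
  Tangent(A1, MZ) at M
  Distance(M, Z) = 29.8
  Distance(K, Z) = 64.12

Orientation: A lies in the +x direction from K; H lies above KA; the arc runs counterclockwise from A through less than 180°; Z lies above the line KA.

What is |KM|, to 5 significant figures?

44.097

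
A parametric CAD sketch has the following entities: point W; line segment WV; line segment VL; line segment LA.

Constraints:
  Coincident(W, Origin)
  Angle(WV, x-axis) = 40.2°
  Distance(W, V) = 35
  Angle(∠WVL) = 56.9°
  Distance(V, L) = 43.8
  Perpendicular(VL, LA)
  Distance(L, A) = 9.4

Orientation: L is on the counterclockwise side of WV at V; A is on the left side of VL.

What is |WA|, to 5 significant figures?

31.721

W is at the origin; WV runs at 40.2° with length 35.0, so V = 35.0·(cos 40.2°, sin 40.2°) = (26.733, 22.591). ∠WVL = 56.9°, so VL runs at 40.2° + (180° − 56.9°) = 163.30° from the x-axis; with |VL| = 43.8, L = V + 43.8·(cos 163.30°, sin 163.30°) = (-15.220, 35.177). The perpendicularity gives LA at right angles to VL; with |LA| = 9.4 on the left of VL, A = L + 9.4·(-0.28736, -0.95782) = (-17.921, 26.174). Then |WA| = |A − W| = 31.721.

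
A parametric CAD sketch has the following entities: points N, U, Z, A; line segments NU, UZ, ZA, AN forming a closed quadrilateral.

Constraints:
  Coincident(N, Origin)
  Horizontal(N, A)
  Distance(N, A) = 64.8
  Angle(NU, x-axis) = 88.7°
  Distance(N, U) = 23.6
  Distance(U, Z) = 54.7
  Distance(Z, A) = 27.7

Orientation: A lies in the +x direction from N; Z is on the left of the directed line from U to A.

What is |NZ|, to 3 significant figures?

61.0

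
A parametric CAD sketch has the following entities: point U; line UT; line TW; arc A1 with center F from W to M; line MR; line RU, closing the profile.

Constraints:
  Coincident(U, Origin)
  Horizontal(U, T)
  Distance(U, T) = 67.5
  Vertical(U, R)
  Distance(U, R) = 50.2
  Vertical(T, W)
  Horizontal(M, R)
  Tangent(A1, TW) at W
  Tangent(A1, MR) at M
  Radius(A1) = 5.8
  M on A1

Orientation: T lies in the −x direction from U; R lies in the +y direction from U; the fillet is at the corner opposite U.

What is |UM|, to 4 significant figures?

79.54

U is at the origin; U and T share the same y with |UT| = 67.5 and T on the −x side, so T = (-67.50, 0.000). U and R share the same x with |UR| = 50.2 and R on the +y side, so R = (0.000, 50.20). The virtual corner opposite U is at (-67.50, 50.20). Since A1 is tangent to TW there, FW ⟂ TW and tangency of A1 to MR means the radius FM is perpendicular to MR, with radius 5.8, so the center F sits 5.8 in from both sides at F = (-61.70, 44.40). That places the tangent points at W = (-67.50, 44.40) on TW and M = (-61.70, 50.20) on MR. Then |UM| = |M − U| = 79.54.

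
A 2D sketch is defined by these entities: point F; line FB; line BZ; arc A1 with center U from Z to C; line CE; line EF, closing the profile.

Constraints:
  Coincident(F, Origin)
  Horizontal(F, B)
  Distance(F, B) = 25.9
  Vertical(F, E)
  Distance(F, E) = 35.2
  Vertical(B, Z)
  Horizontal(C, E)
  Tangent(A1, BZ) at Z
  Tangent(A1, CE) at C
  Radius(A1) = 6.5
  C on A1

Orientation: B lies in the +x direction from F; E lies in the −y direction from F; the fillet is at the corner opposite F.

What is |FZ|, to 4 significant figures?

38.66

F is at the origin; FB is horizontal with |FB| = 25.9 and B on the +x side, so B = (25.90, 0.000). F and E share the same x with |FE| = 35.2 and E on the −y side, so E = (0.000, -35.20). The virtual corner opposite F is at (25.90, -35.20). Since A1 is tangent to BZ there, UZ ⟂ BZ and since A1 is tangent to CE there, UC ⟂ CE, with radius 6.5, so the center U sits 6.5 in from both sides at U = (19.40, -28.70). That places the tangent points at Z = (25.90, -28.70) on BZ and C = (19.40, -35.20) on CE. Then |FZ| = |Z − F| = 38.66.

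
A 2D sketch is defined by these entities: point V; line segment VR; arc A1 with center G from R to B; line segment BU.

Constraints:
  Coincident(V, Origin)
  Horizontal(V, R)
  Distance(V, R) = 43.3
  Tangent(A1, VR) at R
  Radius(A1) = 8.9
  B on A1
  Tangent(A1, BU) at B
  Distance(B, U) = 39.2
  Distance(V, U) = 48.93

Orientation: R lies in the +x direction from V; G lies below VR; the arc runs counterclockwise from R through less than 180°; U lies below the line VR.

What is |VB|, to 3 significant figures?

35.4

V is at the origin; V and R share the same y with |VR| = 43.3 and R on the +x side, so R = (43.3, 0.00). Since A1 is tangent to VR there, GR ⟂ VR, so G = R + (0, -8.9) = (43.3, -8.90). Since GB ⟂ BU (tangency), |GU| = √(8.9² + 39.2²) = 40.2 regardless of where B sits on A1. So U lies on both circle(V, 48.93) and circle(G, 40.2); the below-VR intersection is U = (22.6, -43.4). B is the foot of the tangent from U: B = (34.8, -6.13).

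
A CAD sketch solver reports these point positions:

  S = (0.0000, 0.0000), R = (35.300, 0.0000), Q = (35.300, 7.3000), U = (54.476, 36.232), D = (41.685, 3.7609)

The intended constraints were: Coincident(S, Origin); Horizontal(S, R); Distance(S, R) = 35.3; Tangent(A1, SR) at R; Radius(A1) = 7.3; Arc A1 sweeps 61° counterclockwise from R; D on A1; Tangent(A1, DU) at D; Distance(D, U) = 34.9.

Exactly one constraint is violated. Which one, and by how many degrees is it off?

Tangent(A1, DU) at D — off by 7.50°.

S = (0.00, 0.00) ✓; S.y = 0.00, R.y = 0.00 ✓; |SR| = 35.30 ✓; ∠(QR, RS) = 90.00° ✓; |QR| = 7.300 ✓; bearing(Q→D) − bearing(Q→R) = 61.00° ✓; |QD| = 7.300 ✓; ∠(QD, DU) = 82.50° ✗; |DU| = 34.90 ✓.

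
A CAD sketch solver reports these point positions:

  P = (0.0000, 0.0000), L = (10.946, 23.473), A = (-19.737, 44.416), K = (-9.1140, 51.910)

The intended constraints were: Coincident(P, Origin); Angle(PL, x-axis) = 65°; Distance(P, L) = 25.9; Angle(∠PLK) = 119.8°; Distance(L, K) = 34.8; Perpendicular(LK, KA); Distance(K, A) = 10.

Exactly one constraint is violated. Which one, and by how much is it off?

Distance(K, A) = 10 — off by 3.00.

P = (0.00, 0.00) ✓; PL at 65.00° ✓; |PL| = 25.90 ✓; ∠PLK = 119.8° ✓; |LK| = 34.80 ✓; ∠(LK, KA) = 90.00° ✓; |KA| = 13.00 ✗.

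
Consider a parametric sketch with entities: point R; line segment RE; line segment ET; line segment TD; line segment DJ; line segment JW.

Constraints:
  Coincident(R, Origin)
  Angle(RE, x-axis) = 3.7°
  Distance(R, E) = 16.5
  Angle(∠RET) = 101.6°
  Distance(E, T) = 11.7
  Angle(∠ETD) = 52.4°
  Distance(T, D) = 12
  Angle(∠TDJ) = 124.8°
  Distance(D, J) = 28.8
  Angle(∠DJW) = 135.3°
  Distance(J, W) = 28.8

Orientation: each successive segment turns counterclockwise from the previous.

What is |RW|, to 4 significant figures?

50.01

R is at the origin; RE runs at 3.7° with length 16.5, so E = (16.47, 1.065). ∠RET = 101.6° gives ET at 82.10° from the x-axis; with |ET| = 11.7, T = (18.07, 12.65). ∠ETD = 52.4° gives TD at -150.3° from the x-axis; with |TD| = 12.0, D = (7.650, 6.708). ∠TDJ = 124.8° gives DJ at -95.10° from the x-axis; with |DJ| = 28.8, J = (5.090, -21.98). ∠DJW = 135.3° gives JW at -50.40° from the x-axis; with |JW| = 28.8, W = (23.45, -44.17). Then |RW| = |W − R| = 50.01.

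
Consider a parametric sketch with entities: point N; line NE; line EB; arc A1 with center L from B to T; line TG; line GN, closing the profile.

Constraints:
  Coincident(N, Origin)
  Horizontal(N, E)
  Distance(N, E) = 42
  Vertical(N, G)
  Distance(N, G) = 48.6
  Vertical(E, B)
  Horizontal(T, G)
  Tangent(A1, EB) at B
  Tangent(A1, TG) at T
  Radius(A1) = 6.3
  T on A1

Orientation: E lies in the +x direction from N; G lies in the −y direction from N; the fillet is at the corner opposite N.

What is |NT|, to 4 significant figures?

60.30

The virtual corner opposite N is at (42.00, -48.60). The tangent condition forces LB to be normal to EB and the tangent condition forces LT to be normal to TG, with radius 6.3, so the center L sits 6.3 in from both sides at L = (35.70, -42.30). That places the tangent points at B = (42.00, -42.30) on EB and T = (35.70, -48.60) on TG. Then |NT| = |T − N| = 60.30.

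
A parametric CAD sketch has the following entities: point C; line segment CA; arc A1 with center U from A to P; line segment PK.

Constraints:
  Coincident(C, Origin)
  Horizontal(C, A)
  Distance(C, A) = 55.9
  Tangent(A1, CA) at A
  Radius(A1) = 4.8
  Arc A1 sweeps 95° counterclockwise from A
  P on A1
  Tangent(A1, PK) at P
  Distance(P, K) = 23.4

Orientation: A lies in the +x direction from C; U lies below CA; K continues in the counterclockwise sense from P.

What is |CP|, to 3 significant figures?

51.4

C is at the origin; CA is horizontal with |CA| = 55.9 and A on the +x side, so A = (55.9, 0.00). A1 meets CA tangentially, so UA is at right angles to CA, so U = A + (0, -4.8) = (55.9, -4.80). On A1, A sits at bearing 90° from U; a 95° counterclockwise sweep puts P at bearing 185°, so P = U + 4.8·(cos 185°, sin 185°) = (51.1, -5.22). Then |CP| = |P − C| = 51.4.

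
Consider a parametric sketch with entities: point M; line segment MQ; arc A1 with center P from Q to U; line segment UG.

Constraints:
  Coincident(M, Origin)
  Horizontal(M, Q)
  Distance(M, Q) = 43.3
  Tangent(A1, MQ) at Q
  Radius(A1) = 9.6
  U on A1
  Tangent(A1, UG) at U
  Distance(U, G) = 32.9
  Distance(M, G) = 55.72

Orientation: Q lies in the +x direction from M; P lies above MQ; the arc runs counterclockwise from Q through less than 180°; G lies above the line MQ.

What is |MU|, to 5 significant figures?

53.607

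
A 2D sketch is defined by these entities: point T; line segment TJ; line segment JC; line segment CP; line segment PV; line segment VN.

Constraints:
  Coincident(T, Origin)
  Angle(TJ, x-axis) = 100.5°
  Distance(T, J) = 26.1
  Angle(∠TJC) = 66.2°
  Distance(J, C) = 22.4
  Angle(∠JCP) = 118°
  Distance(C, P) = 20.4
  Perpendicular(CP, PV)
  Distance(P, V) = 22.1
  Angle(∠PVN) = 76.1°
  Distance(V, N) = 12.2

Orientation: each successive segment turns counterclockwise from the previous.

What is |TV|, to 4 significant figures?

4.903

T is at the origin; TJ runs at 100.5° with length 26.1, so J = (-4.756, 25.66). ∠TJC = 66.2° gives JC at -145.7° from the x-axis; with |JC| = 22.4, C = (-23.26, 13.04). ∠JCP = 118.0° gives CP at -83.70° from the x-axis; with |CP| = 20.4, P = (-21.02, -7.237). CP is perpendicular to PV, so PV runs at 6.300°; with |PV| = 22.1, V = (0.9442, -4.812). Then |TV| = |V − T| = 4.903.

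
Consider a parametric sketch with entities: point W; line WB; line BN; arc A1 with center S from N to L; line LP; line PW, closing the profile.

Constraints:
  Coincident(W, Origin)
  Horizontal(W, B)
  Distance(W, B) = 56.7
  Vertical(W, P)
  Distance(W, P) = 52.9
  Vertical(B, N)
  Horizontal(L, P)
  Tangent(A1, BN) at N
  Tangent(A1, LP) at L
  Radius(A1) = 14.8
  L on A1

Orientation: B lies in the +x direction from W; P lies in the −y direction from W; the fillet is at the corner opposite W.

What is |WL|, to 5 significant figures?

67.483

W is at the origin; W and B share the same y with |WB| = 56.7 and B on the +x side, so B = (56.700, 0.0000). WP is vertical with |WP| = 52.9 and P on the −y side, so P = (0.0000, -52.900). The virtual corner opposite W is at (56.700, -52.900). Since A1 is tangent to BN there, SN ⟂ BN and the tangent condition forces SL to be normal to LP, with radius 14.8, so the center S sits 14.8 in from both sides at S = (41.900, -38.100). That places the tangent points at N = (56.700, -38.100) on BN and L = (41.900, -52.900) on LP. Then |WL| = |L − W| = 67.483.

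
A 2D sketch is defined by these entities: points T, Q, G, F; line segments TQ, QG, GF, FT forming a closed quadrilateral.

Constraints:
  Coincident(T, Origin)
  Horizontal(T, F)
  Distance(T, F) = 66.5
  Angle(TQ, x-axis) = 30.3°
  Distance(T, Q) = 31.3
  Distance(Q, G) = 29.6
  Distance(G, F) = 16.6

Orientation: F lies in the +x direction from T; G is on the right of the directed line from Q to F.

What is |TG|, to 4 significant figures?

50.20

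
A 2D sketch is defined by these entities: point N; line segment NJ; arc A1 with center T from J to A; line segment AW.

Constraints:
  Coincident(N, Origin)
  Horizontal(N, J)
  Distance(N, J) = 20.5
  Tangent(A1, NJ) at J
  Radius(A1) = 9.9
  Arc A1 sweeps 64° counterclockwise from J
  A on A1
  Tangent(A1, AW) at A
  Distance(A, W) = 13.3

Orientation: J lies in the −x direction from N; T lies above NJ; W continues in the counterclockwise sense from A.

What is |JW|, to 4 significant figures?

22.88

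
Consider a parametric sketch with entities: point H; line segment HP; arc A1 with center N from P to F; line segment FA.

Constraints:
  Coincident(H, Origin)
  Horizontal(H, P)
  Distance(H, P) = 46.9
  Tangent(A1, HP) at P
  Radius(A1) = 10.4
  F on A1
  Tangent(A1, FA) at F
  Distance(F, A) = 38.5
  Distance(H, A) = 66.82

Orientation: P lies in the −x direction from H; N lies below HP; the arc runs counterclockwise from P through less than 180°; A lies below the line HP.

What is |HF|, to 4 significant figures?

58.38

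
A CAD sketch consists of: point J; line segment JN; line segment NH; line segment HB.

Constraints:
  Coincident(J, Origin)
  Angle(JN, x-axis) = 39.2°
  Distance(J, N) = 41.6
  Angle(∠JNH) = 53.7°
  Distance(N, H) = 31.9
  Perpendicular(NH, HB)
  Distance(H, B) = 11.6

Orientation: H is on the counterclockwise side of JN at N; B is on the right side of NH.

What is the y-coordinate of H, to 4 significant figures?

34.28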